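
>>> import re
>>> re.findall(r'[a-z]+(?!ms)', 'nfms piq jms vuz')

A negative assertion filters positions out without eating any characters.
With no groups in the pattern, `findall` gives back each whole match — 4 here.

['nfms', 'piq', 'jms', 'vuz']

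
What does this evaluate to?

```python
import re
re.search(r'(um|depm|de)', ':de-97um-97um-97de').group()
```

`search` walks the string left to right and returns the first match it finds.
The match spans [1:3] → 'de'.
Captured: group 1 = 'de'.

'de'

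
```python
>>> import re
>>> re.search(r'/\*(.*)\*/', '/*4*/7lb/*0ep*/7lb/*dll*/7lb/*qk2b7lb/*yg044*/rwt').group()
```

'/*4*/7lb/*0ep*/7lb/*dll*/7lb/*qk2b7lb/*yg044*/'

The match spans [0:46] → '/*4*/7lb/*0ep*/7lb/*dll*/7lb/*qk2b7lb/*yg044*/'.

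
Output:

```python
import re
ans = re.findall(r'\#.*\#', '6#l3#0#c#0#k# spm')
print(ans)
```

No capturing groups, so `findall` returns the 1 full match string.

['#l3#0#c#0#k#']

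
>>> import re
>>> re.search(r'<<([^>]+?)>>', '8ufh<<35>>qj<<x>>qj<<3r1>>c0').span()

(4, 10)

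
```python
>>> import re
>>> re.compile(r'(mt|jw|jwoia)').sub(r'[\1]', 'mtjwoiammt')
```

'[mt][jw]oiam[mt]'

The regex engine tests alternatives in the order written; an earlier branch that matches wins even if a later one would match more.
Matches: at [0:2] → 'mt'; at [2:4] → 'jw'; at [8:10] → 'mt'.
Each match is replaced using the text its own group 1 captured.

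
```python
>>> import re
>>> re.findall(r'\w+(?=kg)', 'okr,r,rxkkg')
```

The positive lookaround only admits positions where the adjacent text matches; those characters stay outside the span.
Scanning left to right: at [6:9] → 'rxk'.
Since nothing is captured, `findall` lists the 1 matched substring directly.

['rxk']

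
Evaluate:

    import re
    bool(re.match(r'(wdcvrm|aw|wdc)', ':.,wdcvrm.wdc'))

`re.match` won't scan ahead — the pattern has to work from the very first character.
Here position 0 doesn't satisfy it, so the call returns None, and `bool(None)` is False.

False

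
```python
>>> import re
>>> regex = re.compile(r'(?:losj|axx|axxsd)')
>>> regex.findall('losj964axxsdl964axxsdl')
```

The regex engine tests alternatives in the order written; an earlier branch that matches wins even if a later one would match more.
`findall` yields the raw match text (3 of them) because the pattern has no groups.

['losj', 'axx', 'axx']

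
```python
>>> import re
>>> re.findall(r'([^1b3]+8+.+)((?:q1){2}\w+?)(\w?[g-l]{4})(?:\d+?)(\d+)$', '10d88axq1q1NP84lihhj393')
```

The pattern matches one or more of any character except [1b3], then one or more of the literal '8', then one or more of any character (captured); then the literal 'q1' repeated 2 times, then one or more of a word character (lazy) (captured); then optionally a word character, then exactly 4 of a character in [g-l] (captured); then one or more of a digit (lazy) (non-capturing group); then one or more of a digit (captured); then anchored at the end.
With the lazy modifier that quantifier settles for the fewest repetitions that let the rest of the pattern succeed (the atoms after it are unaffected and can still be greedy).
Walking the string: at [1:23] match '0d88axq1q1NP84lihhj393', groups = ('0d88ax', 'q1q1NP84', 'lihhj', '93').
`findall` packs the 4 group values into a tuple for every match.

[('0d88ax', 'q1q1NP84', 'lihhj', '93')]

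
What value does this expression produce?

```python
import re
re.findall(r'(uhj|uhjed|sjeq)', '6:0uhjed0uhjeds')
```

The regex engine tests alternatives in the order written; an earlier branch that matches wins even if a later one would match more.
With a single group, `findall` returns only what that group captured — 2 items.

['uhj', 'uhj']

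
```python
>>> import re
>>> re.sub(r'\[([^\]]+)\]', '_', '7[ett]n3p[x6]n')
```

Matches: at [1:6] → '[ett]'; at [9:13] → '[x6]'.
Every occurrence is swapped for '_'.

'7_n3p_n'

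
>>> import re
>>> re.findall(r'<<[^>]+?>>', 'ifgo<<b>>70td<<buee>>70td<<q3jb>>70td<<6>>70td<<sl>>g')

['<<b>>', '<<buee>>', '<<q3jb>>', '<<6>>', '<<sl>>']

Matches: at [4:9] → '<<b>>'; at [13:21] → '<<buee>>'; at [25:33] → '<<q3jb>>'; at [37:42] → '<<6>>'; at [46:52] → '<<sl>>'.
With no groups in the pattern, `findall` gives back each whole match — 5 here.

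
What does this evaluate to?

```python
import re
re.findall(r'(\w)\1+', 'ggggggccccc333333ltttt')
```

['g', 'c', '3', 't']

`\1` has to match the exact text group 1 already captured.
`findall` collects group 1 from each match (4 total).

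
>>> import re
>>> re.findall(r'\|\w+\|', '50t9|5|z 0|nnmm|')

['|5|', '|nnmm|']

Walking the string: at [4:7] → '|5|'; at [10:16] → '|nnmm|'.
Since nothing is captured, `findall` lists the 2 matched substrings directly.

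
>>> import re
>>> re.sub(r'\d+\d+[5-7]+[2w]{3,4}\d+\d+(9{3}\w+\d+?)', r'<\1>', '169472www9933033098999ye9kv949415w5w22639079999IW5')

'<999ye9kv949415w5w22639079999IW5>'

This matches one or more of a digit, then one or more of a digit, then one or more of a character in [5-7]; then 3 to 4 of one of [2w], then one or more of a digit; then one or more of a digit; then exactly 3 of the literal '9', then one or more of a word character, then one or more of a digit (lazy) (captured).
Matches: at [0:50] → '169472www9933033098999ye9kv949415w5w22639079999IW5'.
The replacement refers to a captured group, so each match is rewritten using its own captured text.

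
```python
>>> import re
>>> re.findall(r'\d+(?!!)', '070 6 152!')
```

['070', '6', '15']

The negative lookaround is zero-width — it rules out positions where the adjacent text would match, without consuming anything.
Since nothing is captured, `findall` lists the 3 matched substrings directly.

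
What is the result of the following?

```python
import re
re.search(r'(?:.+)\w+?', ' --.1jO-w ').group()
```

' --.1jO-w'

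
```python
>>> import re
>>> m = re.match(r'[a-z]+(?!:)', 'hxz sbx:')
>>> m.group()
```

Because the assertion is negative and zero-width, positions next to the forbidden text are skipped.
`re.match` only tries the pattern at the start of the string.
The match spans [0:3] → 'hxz'.

'hxz'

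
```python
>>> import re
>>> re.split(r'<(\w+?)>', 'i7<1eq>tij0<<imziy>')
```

Matches to split on: at [2:7] → '<1eq>'; at [12:19] → '<imziy>'.
With a capturing group present, the delimiter's captured portion is kept in the result list.

['i7', '1eq', 'tij0<', 'imziy', '']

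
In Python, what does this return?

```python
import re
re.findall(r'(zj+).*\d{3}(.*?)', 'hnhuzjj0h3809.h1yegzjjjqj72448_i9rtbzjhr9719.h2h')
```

[('zjj', '')]

Pattern: a literal 'z', then one or more of a literal 'j' (captured); then zero or more of any character, then exactly 3 of a digit; then zero or more of any character (lazy) (captured).
Because the quantifier is non-greedy, it stops expanding at the earliest point where the rest of the pattern can succeed.
Walking the string: at [4:44] match 'zjj0h3809.h1yegzjjjqj72448_i9rtbzjhr9719', groups = ('zjj', '').
2 groups means the one result is a tuple of 2 captured strings — 1 here.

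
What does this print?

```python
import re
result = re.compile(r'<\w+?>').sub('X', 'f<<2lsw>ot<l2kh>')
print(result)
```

`sub` substitutes 'X' at each match site.

f<XotX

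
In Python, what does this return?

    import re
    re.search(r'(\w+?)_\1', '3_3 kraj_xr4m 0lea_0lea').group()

'3_3'

The backreference `\1` re-matches whatever the first group consumed, character for character.
The match spans [0:3] → '3_3'.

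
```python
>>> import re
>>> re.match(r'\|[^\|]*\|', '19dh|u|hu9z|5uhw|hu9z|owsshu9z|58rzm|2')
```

With `match`, the pattern is implicitly anchored at the beginning.
Here the pattern fails at index 0, so the call returns None.

None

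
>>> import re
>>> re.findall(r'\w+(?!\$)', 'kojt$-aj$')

['koj', 'a']

`(?!…)`/`(?<!…)` only lets a position through if the neighbouring text does NOT match; no characters are consumed.
No capturing groups, so `findall` returns the 2 full match strings.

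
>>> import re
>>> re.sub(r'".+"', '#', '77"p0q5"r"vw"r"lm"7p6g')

'77#7p6g'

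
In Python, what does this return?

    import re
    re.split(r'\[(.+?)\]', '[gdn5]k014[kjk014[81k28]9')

['', 'gdn5', 'k014', 'kjk014[81k28', '9']

Matches to split on: at [0:6] → '[gdn5]'; at [10:24] → '[kjk014[81k28]'.
With a capturing group present, the delimiter's captured portion is kept in the result list.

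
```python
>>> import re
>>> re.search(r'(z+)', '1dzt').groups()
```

The match spans [2:3] → 'z'.
Captured: group 1 = 'z'.

('z',)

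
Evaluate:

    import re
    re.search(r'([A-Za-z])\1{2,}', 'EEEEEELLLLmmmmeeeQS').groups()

('E',)

The match spans [0:6] → 'EEEEEE'.
Captured: group 1 = 'E'.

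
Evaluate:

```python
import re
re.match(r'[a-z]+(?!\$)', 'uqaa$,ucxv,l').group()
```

With `match`, the pattern is implicitly anchored at the beginning.
The match spans [0:3] → 'uqa'.

'uqa'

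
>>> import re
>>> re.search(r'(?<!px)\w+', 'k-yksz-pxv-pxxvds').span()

The negative lookaround is zero-width — it rules out positions where the adjacent text would match, without consuming anything.
The match spans [0:1] → 'k'.

(0, 1)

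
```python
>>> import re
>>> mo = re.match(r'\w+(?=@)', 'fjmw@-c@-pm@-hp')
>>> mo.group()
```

`re.match` only tries the pattern at the start of the string.
The match spans [0:4] → 'fjmw'.

'fjmw'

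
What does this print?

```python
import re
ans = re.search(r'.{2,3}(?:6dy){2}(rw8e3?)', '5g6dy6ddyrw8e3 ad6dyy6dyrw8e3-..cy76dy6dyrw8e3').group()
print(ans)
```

cy76dy6dyrw8e3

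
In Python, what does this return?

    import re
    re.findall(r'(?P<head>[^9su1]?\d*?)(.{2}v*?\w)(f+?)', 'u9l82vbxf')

[('l82', 'vbx', 'f')]

Pattern: optionally any character except [9su1], then zero or more of a digit (lazy) (captured as 'head'); then exactly 2 of any character, then zero or more of a literal 'v' (lazy), then a word character (captured); then one or more of a literal 'f' (lazy) (captured).
Scanning left to right: at [2:9] match 'l82vbxf', groups = ('l82', 'vbx', 'f').
Multiple groups make `findall` return tuples — one 3-tuple for the one match.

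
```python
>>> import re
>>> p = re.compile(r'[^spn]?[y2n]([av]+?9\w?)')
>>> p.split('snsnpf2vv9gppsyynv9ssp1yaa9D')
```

`re.split` interleaves the captured-group text with the surrounding fragments.

['snsnp', 'vv9g', 'ppsy', 'v9s', 'sp', 'aa9D', '']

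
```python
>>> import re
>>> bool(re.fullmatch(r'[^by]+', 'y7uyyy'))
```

False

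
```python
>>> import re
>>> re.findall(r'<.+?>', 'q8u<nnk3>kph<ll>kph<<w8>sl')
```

With the lazy modifier that quantifier settles for the fewest repetitions that let the rest of the pattern succeed (the atoms after it are unaffected and can still be greedy).
No capturing groups, so `findall` returns the 3 full match strings.

['<nnk3>', '<ll>', '<<w8>']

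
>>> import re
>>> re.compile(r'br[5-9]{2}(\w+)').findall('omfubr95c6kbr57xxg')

['c6kbr57xxg']

Pattern: the literal 'br', then exactly 2 of a character in [5-9]; then one or more of a word character (captured).
`findall` collects group 1 from the one match (1 total).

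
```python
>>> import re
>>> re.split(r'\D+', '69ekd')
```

This matches one or more of a non-digit.
Matches to split on: at [2:5] → 'ekd'.
`split` removes every match and returns the 2 fragments in between.

['69', '']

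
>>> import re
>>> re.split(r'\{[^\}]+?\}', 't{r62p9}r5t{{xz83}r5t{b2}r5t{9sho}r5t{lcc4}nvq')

['t', 'r5t', 'r5t', 'r5t', 'r5t', 'nvq']

Matches to split on: at [1:8] → '{r62p9}'; at [11:18] → '{{xz83}'; at [21:25] → '{b2}'; at [28:34] → '{9sho}'; at [37:43] → '{lcc4}'.
Splitting on the pattern gives 6 pieces.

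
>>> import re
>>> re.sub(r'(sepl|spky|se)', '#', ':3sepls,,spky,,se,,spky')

':3#s,,#,,#,,#'

Alternation tries branches left to right and keeps the first one that lets the overall match succeed at that position.
Every occurrence is swapped for '#'.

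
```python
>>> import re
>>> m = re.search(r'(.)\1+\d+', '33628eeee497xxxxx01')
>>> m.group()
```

`\1` is not a pattern — it's the concrete string captured by group 1, re-applied verbatim.
The match spans [0:5] → '33628'.

'33628'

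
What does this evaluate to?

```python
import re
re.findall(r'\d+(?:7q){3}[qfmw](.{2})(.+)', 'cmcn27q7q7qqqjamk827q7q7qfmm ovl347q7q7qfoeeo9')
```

This matches one or more of a digit, then the literal '7q' repeated 3 times, then one of [qfmw]; then exactly 2 of any character (captured); then one or more of any character (captured).
Scanning left to right: at [4:46] match '27q7q7qqqjamk827q7q7qfmm ovl347q7q7qfoeeo9', groups = ('qj', 'amk827q7q7qfmm ovl347q7q7qfoeeo9').
With 2 capturing groups, `findall` returns a 2-tuple per match.

[('qj', 'amk827q7q7qfmm ovl347q7q7qfoeeo9')]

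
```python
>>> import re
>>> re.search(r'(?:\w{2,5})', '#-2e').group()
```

The pattern matches 2 to 5 of a word character (non-capturing group).
The match spans [2:4] → '2e'.

'2e'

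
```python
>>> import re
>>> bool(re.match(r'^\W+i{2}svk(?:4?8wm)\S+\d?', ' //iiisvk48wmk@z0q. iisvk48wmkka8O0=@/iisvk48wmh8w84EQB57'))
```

False

The pattern matches anchored at the start of the string; then one or more of a non-word character, then exactly 2 of the literal 'i', then the literal 'svk'; then optionally the literal '4', then the literal '8wm' (non-capturing group); then one or more of a non-whitespace character, then optionally a digit.
`re.match` won't scan ahead — the pattern has to work from the very first character.
Here position 0 doesn't satisfy it, so the call returns None, and `bool(None)` is False.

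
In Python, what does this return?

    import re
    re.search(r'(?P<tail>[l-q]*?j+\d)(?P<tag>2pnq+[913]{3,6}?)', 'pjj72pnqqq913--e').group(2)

'2pnqqq913'

The pattern matches zero or more of a character in [l-q] (lazy), then one or more of a literal 'j', then a digit (captured as 'tail'); then the literal '2pn', then one or more of the literal 'q', then 3 to 6 of one of [913] (lazy) (captured as 'tag').
`re.search` scans for the first position where the pattern succeeds.
The match spans [0:13] → 'pjj72pnqqq913'.
Captured: group 1 = 'pjj7', group 2 = '2pnqqq913'.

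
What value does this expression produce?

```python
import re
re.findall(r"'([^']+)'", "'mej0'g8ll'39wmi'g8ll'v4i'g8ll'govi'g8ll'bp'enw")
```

['mej0', '39wmi', 'v4i', 'govi', 'bp']

Walking the string: at [0:6] match "'mej0'", group 1 = 'mej0'; at [10:17] match "'39wmi'", group 1 = '39wmi'; at [21:26] match "'v4i'", group 1 = 'v4i'; at [30:36] match "'govi'", group 1 = 'govi'; at [40:44] match "'bp'", group 1 = 'bp'.
With a single group, `findall` returns only what that group captured — 5 items.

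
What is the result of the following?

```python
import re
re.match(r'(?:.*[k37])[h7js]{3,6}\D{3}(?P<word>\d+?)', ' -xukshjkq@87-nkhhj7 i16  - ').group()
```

' -xukshjkq@8'

`re.match` only tries the pattern at the start of the string.
The match spans [0:12] → ' -xukshjkq@8'.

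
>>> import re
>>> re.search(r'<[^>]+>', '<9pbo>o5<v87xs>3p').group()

`re.search` scans for the first position where the pattern succeeds.
The match spans [0:6] → '<9pbo>'.

'<9pbo>'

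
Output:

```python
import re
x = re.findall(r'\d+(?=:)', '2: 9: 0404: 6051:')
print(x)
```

['2', '9', '0404', '6051']

Because the assertion is zero-width, the text it checks is not consumed and won't appear in the result.
Matches: at [0:1] → '2'; at [3:4] → '9'; at [6:10] → '0404'; at [12:16] → '6051'.
With no groups in the pattern, `findall` gives back each whole match — 4 here.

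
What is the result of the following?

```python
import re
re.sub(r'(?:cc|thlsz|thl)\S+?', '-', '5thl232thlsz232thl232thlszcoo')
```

The regex engine tests alternatives in the order written; an earlier branch that matches wins even if a later one would match more.
`sub` substitutes '-' at each match site.

'5-32-32-32-oo'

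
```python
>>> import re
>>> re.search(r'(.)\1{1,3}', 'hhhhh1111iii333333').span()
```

The backreference `\1` re-matches whatever the first group consumed, character for character.
The match spans [0:4] → 'hhhh'.

(0, 4)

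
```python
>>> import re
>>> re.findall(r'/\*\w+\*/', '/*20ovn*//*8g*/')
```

['/*20ovn*/', '/*8g*/']

Scanning left to right: at [0:9] → '/*20ovn*/'; at [9:15] → '/*8g*/'.
No capturing groups, so `findall` returns the 2 full match strings.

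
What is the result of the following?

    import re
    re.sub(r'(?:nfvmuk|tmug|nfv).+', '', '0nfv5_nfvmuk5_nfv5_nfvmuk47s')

'0'

Matches: at [1:28] → 'nfv5_nfvmuk5_nfv5_nfvmuk47s'.
`sub` substitutes '' at each match site.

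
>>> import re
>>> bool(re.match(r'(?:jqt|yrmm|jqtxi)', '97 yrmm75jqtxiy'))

`match` is anchored at position 0; if the pattern doesn't fit there, it returns None.
Here position 0 doesn't satisfy it, so the call returns None, and `bool(None)` is False.

False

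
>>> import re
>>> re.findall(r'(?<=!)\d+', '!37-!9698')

['37', '9698']

Because the assertion is zero-width, the text it checks is not consumed and won't appear in the result.
Since nothing is captured, `findall` lists the 2 matched substrings directly.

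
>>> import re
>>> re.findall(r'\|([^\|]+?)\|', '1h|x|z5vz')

['x']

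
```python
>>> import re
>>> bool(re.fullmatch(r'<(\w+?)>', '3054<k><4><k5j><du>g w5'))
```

False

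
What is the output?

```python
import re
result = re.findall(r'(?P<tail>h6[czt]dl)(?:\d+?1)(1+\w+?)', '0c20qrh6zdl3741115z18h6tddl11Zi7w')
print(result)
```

The pattern matches the literal 'h6', then one of [czt], then the literal 'dl' (captured as 'tail'); then one or more of a digit (lazy), then the literal '1' (non-capturing group); then one or more of the literal '1', then one or more of a word character (lazy) (captured).
`findall` packs the 2 group values into a tuple for every match.

[('h6zdl', '115')]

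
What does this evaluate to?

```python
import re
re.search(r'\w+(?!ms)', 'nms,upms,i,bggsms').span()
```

`(?!…)`/`(?<!…)` only lets a position through if the neighbouring text does NOT match; no characters are consumed.
Unlike `match`, `search` isn't anchored — it looks for the pattern anywhere in the string.
The match spans [0:3] → 'nms'.

(0, 3)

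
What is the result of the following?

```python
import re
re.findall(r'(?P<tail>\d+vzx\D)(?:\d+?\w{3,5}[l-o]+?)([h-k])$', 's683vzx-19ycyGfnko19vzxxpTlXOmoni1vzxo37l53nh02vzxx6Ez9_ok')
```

This matches one or more of a digit, then the literal 'vzx', then a non-digit (captured as 'tail'); then one or more of a digit (lazy), then 3 to 5 of a word character, then one or more of a character in [l-o] (lazy) (non-capturing group); then a character in [h-k] (captured); then anchored at the end.
Scanning left to right: at [45:58] match '02vzxx6Ez9_ok', groups = ('02vzxx', 'k').
Multiple groups make `findall` return tuples — one 2-tuple for the one match.

[('02vzxx', 'k')]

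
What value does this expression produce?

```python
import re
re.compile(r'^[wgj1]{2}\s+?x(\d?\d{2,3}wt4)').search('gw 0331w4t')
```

The pattern matches anchored at the start of the string; then exactly 2 of one of [wgj1], then one or more of whitespace (lazy), then the literal 'x'; then optionally a digit, then 2 to 3 of a digit, then the literal 'wt4' (captured).
Here no position works, so the call returns None.

None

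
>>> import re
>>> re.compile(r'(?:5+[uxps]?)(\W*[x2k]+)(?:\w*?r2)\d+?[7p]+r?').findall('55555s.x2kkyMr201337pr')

['.x2kk']

This matches one or more of the literal '5', then optionally one of [uxps] (non-capturing group); then zero or more of a non-word character, then one or more of one of [x2k] (captured); then zero or more of a word character (lazy), then the literal 'r2' (non-capturing group); then one or more of a digit (lazy); then one or more of one of [7p], then optionally the literal 'r'.
Matches: at [0:22] match '55555s.x2kkyMr201337pr', group 1 = '.x2kk'.
With a single group, `findall` returns only what that group captured — 1 item.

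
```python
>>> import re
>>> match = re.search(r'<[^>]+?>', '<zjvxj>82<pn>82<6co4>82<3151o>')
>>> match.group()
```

'<zjvxj>'

The match spans [0:7] → '<zjvxj>'.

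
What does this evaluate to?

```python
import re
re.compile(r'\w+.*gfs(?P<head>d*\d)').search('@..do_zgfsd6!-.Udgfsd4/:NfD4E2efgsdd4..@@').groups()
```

('d4',)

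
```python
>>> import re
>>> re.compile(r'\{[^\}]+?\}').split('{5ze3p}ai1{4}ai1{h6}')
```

['', 'ai1', 'ai1', '']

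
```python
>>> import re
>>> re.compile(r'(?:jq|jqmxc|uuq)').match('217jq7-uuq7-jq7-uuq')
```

With `match`, the pattern is implicitly anchored at the beginning.
Here the string doesn't start with a match, so the call returns None.

None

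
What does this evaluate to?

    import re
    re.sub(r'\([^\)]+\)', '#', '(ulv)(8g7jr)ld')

Matches: at [0:5] → '(ulv)'; at [5:12] → '(8g7jr)'.
Every occurrence is swapped for '#'.

'##ld'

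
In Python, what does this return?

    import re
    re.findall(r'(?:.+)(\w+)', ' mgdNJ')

This matches one or more of any character (non-capturing group); then one or more of a word character (captured).
Walking the string: at [0:6] match ' mgdNJ', group 1 = 'J'.
With a single group, `findall` returns only what that group captured — 1 item.

['J']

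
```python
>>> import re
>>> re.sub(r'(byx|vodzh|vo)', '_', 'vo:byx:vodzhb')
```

'_:_:_b'

Alternation tries branches left to right and keeps the first one that lets the overall match succeed at that position.
Matches: at [0:2] → 'vo'; at [3:6] → 'byx'; at [7:12] → 'vodzh'.
Every occurrence is swapped for '_'.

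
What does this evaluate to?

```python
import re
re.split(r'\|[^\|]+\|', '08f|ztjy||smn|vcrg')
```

['08f', '', 'vcrg']

Matches to split on: at [3:9] → '|ztjy|'; at [9:14] → '|smn|'.
`split` removes every match and returns the 3 fragments in between.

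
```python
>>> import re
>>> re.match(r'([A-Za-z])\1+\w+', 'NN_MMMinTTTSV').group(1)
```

'N'

`\1` has to match the exact text group 1 already captured.
`re.match` only tries the pattern at the start of the string.
The match spans [0:13] → 'NN_MMMinTTTSV'.
Captured: group 1 = 'N'.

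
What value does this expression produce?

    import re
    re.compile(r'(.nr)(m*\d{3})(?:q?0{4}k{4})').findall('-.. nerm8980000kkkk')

[]

The pattern matches any character, then the literal 'nr' (captured); then zero or more of the literal 'm', then exactly 3 of a digit (captured); then optionally a literal 'q', then exactly 4 of a literal '0', then exactly 4 of the literal 'k' (non-capturing group).
With 2 capturing groups, `findall` returns a 2-tuple per match.
Nothing in the string satisfies the pattern, so the list is empty.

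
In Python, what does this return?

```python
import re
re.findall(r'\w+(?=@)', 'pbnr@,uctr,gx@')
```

Lookahead/lookbehind check context without consuming it, so the matched span excludes the asserted characters.
Scanning left to right: at [0:4] → 'pbnr'; at [11:13] → 'gx'.
`findall` yields the raw match text (2 of them) because the pattern has no groups.

['pbnr', 'gx']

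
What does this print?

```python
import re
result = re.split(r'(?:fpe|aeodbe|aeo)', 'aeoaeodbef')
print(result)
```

['', '', 'f']

Alternation isn't longest-match — the leftmost alternative that fits at this position is chosen.
Matches to split on: at [0:3] → 'aeo'; at [3:9] → 'aeodbe'.
The string is cut at each match, leaving 3 pieces.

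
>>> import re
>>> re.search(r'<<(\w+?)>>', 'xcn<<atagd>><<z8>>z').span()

The match spans [3:12] → '<<atagd>>'.

(3, 12)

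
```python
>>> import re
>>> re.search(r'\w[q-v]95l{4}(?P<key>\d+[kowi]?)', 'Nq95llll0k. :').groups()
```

The pattern matches a word character, then a character in [q-v]; then the literal '95', then exactly 4 of the literal 'l'; then one or more of a digit, then optionally one of [kowi] (captured as 'key').
`search` walks the string left to right and returns the first match it finds.
The match spans [0:10] → 'Nq95llll0k'.
Captured: group 1 = '0k'.

('0k',)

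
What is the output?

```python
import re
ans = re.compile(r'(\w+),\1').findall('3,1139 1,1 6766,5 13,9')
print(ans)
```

['1']

After group 1 captures some text, `\1` only succeeds where that same text appears again.
Because there's exactly one group, `findall` drops the full match and keeps group 1 from the one hit.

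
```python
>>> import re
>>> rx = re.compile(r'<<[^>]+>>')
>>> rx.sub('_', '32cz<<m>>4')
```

'32cz_4'

Matches: at [4:9] → '<<m>>'.
Every occurrence is swapped for '_'.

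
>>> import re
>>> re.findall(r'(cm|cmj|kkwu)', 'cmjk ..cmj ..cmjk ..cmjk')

Branches in `(...|...)` are attempted left-to-right; the first branch that allows the whole pattern to succeed is taken.
With a single group, `findall` returns only what that group captured — 4 items.

['cm', 'cm', 'cm', 'cm']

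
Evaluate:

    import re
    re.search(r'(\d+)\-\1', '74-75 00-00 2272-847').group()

`\1` is not a pattern — it's the concrete string captured by group 1, re-applied verbatim.
The match spans [6:11] → '00-00'.

'00-00'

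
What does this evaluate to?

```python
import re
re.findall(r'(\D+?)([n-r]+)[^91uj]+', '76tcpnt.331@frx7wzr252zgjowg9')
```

A `+?`/`*?`/`{m,n}?` starts at its minimum and grows only as far as needed for what follows to match.
With 2 capturing groups, `findall` returns a 2-tuple per match.

[('tc', 'pn'), ('@f', 'r'), ('j', 'o')]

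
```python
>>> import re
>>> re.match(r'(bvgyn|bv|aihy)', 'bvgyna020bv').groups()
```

('bvgyn',)

The regex engine tests alternatives in the order written; an earlier branch that matches wins even if a later one would match more.
With `match`, the pattern is implicitly anchored at the beginning.
The match spans [0:5] → 'bvgyn'.
Captured: group 1 = 'bvgyn'.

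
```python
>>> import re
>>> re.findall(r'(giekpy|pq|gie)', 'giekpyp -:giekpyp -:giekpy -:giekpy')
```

['giekpy', 'giekpy', 'giekpy', 'giekpy']

Branches in `(...|...)` are attempted left-to-right; the first branch that allows the whole pattern to succeed is taken.
Matches: at [0:6] match 'giekpy', group 1 = 'giekpy'; at [10:16] match 'giekpy', group 1 = 'giekpy'; at [20:26] match 'giekpy', group 1 = 'giekpy'; at [29:35] match 'giekpy', group 1 = 'giekpy'.
One capturing group, so `findall` returns just the captured substring from each match — 4 in all.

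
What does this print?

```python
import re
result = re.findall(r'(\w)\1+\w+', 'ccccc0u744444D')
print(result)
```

['c']

The backreference `\1` re-matches whatever the first group consumed, character for character.
One capturing group, so `findall` returns just the captured substring from the one match — 1 in all.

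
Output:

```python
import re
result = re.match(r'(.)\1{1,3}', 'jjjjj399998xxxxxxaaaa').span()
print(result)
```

(0, 4)

The backreference `\1` re-matches whatever the first group consumed, character for character.
`match` is anchored at position 0; if the pattern doesn't fit there, it returns None.
The match spans [0:4] → 'jjjj'.
Captured: group 1 = 'j'.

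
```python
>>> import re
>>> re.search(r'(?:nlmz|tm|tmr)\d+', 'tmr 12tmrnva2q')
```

Here no position works, so the call returns None.

None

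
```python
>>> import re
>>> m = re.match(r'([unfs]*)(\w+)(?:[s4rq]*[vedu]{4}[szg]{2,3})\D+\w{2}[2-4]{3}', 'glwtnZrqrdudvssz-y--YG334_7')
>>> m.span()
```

Pattern: zero or more of one of [unfs] (captured); then one or more of a word character (captured); then zero or more of one of [s4rq], then exactly 4 of one of [vedu], then 2 to 3 of one of [szg] (non-capturing group); then one or more of a non-digit; then exactly 2 of a word character, then exactly 3 of a character in [2-4].
`re.match` won't scan ahead — the pattern has to work from the very first character.
The match spans [0:25] → 'glwtnZrqrdudvssz-y--YG334'.
Captured: group 1 = '', group 2 = 'glwtnZrqr'.

(0, 25)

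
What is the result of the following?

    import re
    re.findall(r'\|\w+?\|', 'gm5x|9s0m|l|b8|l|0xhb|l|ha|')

Scanning left to right: at [4:10] → '|9s0m|'; at [11:15] → '|b8|'; at [16:22] → '|0xhb|'; at [23:27] → '|ha|'.
Since nothing is captured, `findall` lists the 4 matched substrings directly.

['|9s0m|', '|b8|', '|0xhb|', '|ha|']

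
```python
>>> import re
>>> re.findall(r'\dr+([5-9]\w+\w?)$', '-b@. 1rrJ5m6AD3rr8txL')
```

['8txL']

This matches a digit, then one or more of a literal 'r'; then a character in [5-9], then one or more of a word character, then optionally a word character (captured); then anchored at the end.
Matches: at [14:21] match '3rr8txL', group 1 = '8txL'.
With a single group, `findall` returns only what that group captured — 1 item.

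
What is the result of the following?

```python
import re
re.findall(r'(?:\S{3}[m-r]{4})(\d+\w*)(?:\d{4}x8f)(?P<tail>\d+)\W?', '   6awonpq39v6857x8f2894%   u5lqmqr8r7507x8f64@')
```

[('39v', '2894'), ('8r', '64')]

The pattern matches exactly 3 of a non-whitespace character, then exactly 4 of a character in [m-r] (non-capturing group); then one or more of a digit, then zero or more of a word character (captured); then exactly 4 of a digit, then the literal 'x8', then the literal 'f' (non-capturing group); then one or more of a digit (captured as 'tail'); then optionally a non-word character.
Walking the string: at [3:25] match '6awonpq39v6857x8f2894%', groups = ('39v', '2894'); at [28:47] match 'u5lqmqr8r7507x8f64@', groups = ('8r', '64').
2 groups means each result is a tuple of 2 captured strings — 2 here.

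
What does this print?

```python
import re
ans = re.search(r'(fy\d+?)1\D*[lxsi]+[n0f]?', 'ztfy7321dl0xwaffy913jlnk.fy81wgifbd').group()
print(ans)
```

fy7321dl0

This matches the literal 'fy', then one or more of a digit (lazy) (captured); then the literal '1', then zero or more of a non-digit, then one or more of one of [lxsi]; then optionally one of [n0f].
`re.search` scans for the first position where the pattern succeeds.
The match spans [2:11] → 'fy7321dl0'.
Captured: group 1 = 'fy732'.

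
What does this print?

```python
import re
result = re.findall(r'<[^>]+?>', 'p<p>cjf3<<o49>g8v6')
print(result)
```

With no groups in the pattern, `findall` gives back each whole match — 2 here.

['<p>', '<<o49>']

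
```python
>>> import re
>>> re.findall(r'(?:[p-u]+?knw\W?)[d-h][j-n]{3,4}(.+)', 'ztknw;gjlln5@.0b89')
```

['5@.0b89']

This matches one or more of a character in [p-u] (lazy), then the literal 'knw', then optionally a non-word character (non-capturing group); then a character in [d-h], then 3 to 4 of a character in [j-n]; then one or more of any character (captured).
Matches: at [1:18] match 'tknw;gjlln5@.0b89', group 1 = '5@.0b89'.
`findall` collects group 1 from the one match (1 total).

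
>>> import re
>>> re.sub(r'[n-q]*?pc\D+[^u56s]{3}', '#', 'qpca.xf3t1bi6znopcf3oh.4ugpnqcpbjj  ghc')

'#bi6z#.4ugpnqcpbjj  ghc'

Pattern: zero or more of a character in [n-q] (lazy), then a literal 'p'; then a literal 'c', then one or more of a non-digit, then exactly 3 of any character except [u56s].
Matches: at [0:10] → 'qpca.xf3t1'; at [14:22] → 'nopcf3oh'.
`sub` substitutes '#' at each match site.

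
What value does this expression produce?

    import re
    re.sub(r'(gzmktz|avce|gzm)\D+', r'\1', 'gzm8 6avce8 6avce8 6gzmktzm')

Alternation tries branches left to right and keeps the first one that lets the overall match succeed at that position.
Matches: at [20:27] → 'gzmktzm'.
Each match is replaced using the text its own group 1 captured.

'gzm8 6avce8 6avce8 6gzmktz'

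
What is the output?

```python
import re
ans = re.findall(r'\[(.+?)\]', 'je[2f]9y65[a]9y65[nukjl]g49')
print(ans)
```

['2f', 'a', 'nukjl']

Because there's exactly one group, `findall` drops the full match and keeps group 1 from each hit.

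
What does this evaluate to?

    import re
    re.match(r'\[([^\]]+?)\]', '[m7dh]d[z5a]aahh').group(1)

'm7dh'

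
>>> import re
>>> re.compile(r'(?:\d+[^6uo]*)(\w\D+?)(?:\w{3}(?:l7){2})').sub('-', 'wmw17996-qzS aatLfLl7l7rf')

Pattern: one or more of a digit, then zero or more of any character except [6uo] (non-capturing group); then a word character, then one or more of a non-digit (lazy) (captured); then exactly 3 of a word character, then the literal 'l7' repeated 2 times (non-capturing group).
Each match is replaced by '-'.

'wmw-rf'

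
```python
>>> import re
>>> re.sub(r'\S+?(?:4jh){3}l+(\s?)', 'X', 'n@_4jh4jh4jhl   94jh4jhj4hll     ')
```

'X  94jh4jhj4hll     '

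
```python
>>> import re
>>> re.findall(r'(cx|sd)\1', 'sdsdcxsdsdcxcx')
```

['sd', 'sd', 'cx']

`\1` has to match the exact text group 1 already captured.
Walking the string: at [0:4] match 'sdsd', group 1 = 'sd'; at [6:10] match 'sdsd', group 1 = 'sd'; at [10:14] match 'cxcx', group 1 = 'cx'.
Because there's exactly one group, `findall` drops the full match and keeps group 1 from each hit.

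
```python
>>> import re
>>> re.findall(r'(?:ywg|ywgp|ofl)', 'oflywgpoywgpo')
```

The regex engine tests alternatives in the order written; an earlier branch that matches wins even if a later one would match more.
No capturing groups, so `findall` returns the 3 full match strings.

['ofl', 'ywg', 'ywg']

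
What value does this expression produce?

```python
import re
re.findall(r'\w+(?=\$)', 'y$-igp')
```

['y']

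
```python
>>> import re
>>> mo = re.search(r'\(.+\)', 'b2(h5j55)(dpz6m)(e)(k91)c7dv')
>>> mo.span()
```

Unlike `match`, `search` isn't anchored — it looks for the pattern anywhere in the string.
The match spans [2:24] → '(h5j55)(dpz6m)(e)(k91)'.

(2, 24)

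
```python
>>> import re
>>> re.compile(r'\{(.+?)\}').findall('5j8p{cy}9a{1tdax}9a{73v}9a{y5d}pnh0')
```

['cy', '1tdax', '73v', 'y5d']

One capturing group, so `findall` returns just the captured substring from each match — 4 in all.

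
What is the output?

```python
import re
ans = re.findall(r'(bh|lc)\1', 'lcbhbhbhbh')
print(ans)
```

The backreference `\1` re-matches whatever the first group consumed, character for character.
`findall` collects group 1 from each match (2 total).

['bh', 'bh']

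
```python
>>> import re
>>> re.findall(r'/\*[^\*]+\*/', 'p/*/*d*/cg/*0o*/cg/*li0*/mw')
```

['/*d*/', '/*0o*/', '/*li0*/']

Walking the string: at [3:8] → '/*d*/'; at [10:16] → '/*0o*/'; at [18:25] → '/*li0*/'.
With no groups in the pattern, `findall` gives back each whole match — 3 here.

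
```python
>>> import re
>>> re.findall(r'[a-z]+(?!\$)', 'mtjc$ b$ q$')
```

['mtj']

Because the assertion is negative and zero-width, positions next to the forbidden text are skipped.
Since nothing is captured, `findall` lists the 1 matched substring directly.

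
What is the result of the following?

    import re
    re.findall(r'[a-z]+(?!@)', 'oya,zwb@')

A negative assertion filters positions out without eating any characters.
Walking the string: at [0:3] → 'oya'; at [4:6] → 'zw'.
With no groups in the pattern, `findall` gives back each whole match — 2 here.

['oya', 'zw']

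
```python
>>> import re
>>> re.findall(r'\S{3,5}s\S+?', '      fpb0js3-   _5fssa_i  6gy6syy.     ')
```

['fpb0js3', '_5fssa', '6gy6sy']

A `+?`/`*?`/`{m,n}?` starts at its minimum and grows only as far as needed for what follows to match.
`findall` yields the raw match text (3 of them) because the pattern has no groups.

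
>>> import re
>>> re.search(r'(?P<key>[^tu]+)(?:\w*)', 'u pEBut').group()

This matches one or more of any character except [tu] (captured as 'key'); then zero or more of a word character (non-capturing group).
`search` walks the string left to right and returns the first match it finds.
The match spans [1:7] → ' pEBut'.
Captured: group 1 = ' pEB'.

' pEBut'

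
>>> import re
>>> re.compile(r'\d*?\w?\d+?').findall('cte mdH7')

Pattern: zero or more of a digit (lazy), then optionally a word character; then one or more of a digit (lazy).
No capturing groups, so `findall` returns the 1 full match string.

['H7']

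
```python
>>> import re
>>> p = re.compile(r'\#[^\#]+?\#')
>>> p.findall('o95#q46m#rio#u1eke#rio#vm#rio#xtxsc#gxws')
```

['#q46m#', '#u1eke#', '#vm#', '#xtxsc#']

Matches: at [3:9] → '#q46m#'; at [12:19] → '#u1eke#'; at [22:26] → '#vm#'; at [29:36] → '#xtxsc#'.
`findall` yields the raw match text (4 of them) because the pattern has no groups.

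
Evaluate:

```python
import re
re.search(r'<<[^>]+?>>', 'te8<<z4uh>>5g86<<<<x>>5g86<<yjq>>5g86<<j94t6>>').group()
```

'<<z4uh>>'

`re.search` scans for the first position where the pattern succeeds.
The match spans [3:11] → '<<z4uh>>'.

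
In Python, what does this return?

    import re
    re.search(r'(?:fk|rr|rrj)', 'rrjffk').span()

(0, 2)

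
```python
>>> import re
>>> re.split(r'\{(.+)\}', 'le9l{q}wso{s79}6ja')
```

['le9l', 'q}wso{s79', '6ja']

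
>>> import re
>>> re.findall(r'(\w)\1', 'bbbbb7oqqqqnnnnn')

`\1` is not a pattern — it's the concrete string captured by group 1, re-applied verbatim.
`findall` collects group 1 from each match (6 total).

['b', 'b', 'q', 'q', 'n', 'n']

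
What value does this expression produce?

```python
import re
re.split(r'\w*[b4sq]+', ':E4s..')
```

[':', '..']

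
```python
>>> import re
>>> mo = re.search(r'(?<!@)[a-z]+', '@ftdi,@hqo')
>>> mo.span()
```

Because the assertion is negative and zero-width, positions next to the forbidden text are skipped.
The match spans [2:5] → 'tdi'.

(2, 5)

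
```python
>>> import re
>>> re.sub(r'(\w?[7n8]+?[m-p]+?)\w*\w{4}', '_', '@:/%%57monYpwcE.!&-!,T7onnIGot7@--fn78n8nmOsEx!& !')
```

Pattern: optionally a word character, then one or more of one of [7n8] (lazy), then one or more of a character in [m-p] (lazy) (captured); then zero or more of a word character, then exactly 4 of a word character.
Matches: at [5:15] → '57monYpwcE'; at [21:31] → 'T7onnIGot7'; at [34:46] → 'fn78n8nmOsEx'.
`sub` substitutes '_' at each match site.

'@:/%%_.!&-!,_@--_!& !'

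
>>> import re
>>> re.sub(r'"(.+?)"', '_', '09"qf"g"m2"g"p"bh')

A `+?`/`*?`/`{m,n}?` starts at its minimum and grows only as far as needed for what follows to match.
Matches: at [2:6] → '"qf"'; at [7:11] → '"m2"'; at [12:15] → '"p"'.
Every occurrence is swapped for '_'.

'09_g_g_bh'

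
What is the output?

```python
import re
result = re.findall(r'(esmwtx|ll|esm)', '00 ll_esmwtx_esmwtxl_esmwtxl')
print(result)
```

['ll', 'esmwtx', 'esmwtx', 'esmwtx']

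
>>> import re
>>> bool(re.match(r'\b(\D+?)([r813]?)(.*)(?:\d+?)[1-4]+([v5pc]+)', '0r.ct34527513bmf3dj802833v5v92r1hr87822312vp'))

False

This matches a word boundary (`\b`, zero-width); then one or more of a non-digit (lazy) (captured); then optionally one of [r813] (captured); then zero or more of any character (captured); then one or more of a digit (lazy) (non-capturing group); then one or more of a character in [1-4]; then one or more of one of [v5pc] (captured).
`match` is anchored at position 0; if the pattern doesn't fit there, it returns None.
Here the string doesn't start with a match, so the call returns None, and `bool(None)` is False.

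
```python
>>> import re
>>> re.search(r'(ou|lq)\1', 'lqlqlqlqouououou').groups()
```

('lq',)

The backreference `\1` re-matches whatever the first group consumed, character for character.
`re.search` scans for the first position where the pattern succeeds.
The match spans [0:4] → 'lqlq'.
Captured: group 1 = 'lq'.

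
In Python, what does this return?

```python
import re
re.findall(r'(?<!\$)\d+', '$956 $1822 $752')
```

['56', '822', '52']

`(?!…)`/`(?<!…)` only lets a position through if the neighbouring text does NOT match; no characters are consumed.
`findall` yields the raw match text (3 of them) because the pattern has no groups.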